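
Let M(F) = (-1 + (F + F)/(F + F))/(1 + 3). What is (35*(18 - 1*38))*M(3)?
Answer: 0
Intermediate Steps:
M(F) = 0 (M(F) = (-1 + (2*F)/((2*F)))/4 = (-1 + (2*F)*(1/(2*F)))*(1/4) = (-1 + 1)*(1/4) = 0*(1/4) = 0)
(35*(18 - 1*38))*M(3) = (35*(18 - 1*38))*0 = (35*(18 - 38))*0 = (35*(-20))*0 = -700*0 = 0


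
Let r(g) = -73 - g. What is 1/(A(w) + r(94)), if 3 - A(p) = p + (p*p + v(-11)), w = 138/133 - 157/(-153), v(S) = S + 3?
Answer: -414081801/67214897236 ≈ -0.0061606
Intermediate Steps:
v(S) = 3 + S
w = 41995/20349 (w = 138*(1/133) - 157*(-1/153) = 138/133 + 157/153 = 41995/20349 ≈ 2.0637)
A(p) = 11 - p - p² (A(p) = 3 - (p + (p*p + (3 - 11))) = 3 - (p + (p² - 8)) = 3 - (p + (-8 + p²)) = 3 - (-8 + p + p²) = 3 + (8 - p - p²) = 11 - p - p²)
1/(A(w) + r(94)) = 1/((11 - 1*41995/20349 - (41995/20349)²) + (-73 - 1*94)) = 1/((11 - 41995/20349 - 1*1763580025/414081801) + (-73 - 94)) = 1/((11 - 41995/20349 - 1763580025/414081801) - 167) = 1/(1936763531/414081801 - 167) = 1/(-67214897236/414081801) = -414081801/67214897236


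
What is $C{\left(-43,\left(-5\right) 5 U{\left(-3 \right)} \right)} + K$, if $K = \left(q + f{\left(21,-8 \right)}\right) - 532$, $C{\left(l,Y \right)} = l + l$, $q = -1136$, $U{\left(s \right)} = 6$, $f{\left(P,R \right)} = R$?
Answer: $-1762$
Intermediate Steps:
$C{\left(l,Y \right)} = 2 l$
$K = -1676$ ($K = \left(-1136 - 8\right) - 532 = -1144 - 532 = -1676$)
$C{\left(-43,\left(-5\right) 5 U{\left(-3 \right)} \right)} + K = 2 \left(-43\right) - 1676 = -86 - 1676 = -1762$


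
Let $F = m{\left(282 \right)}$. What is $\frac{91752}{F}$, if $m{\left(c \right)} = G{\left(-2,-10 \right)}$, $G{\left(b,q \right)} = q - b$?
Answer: $-11469$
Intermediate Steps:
$m{\left(c \right)} = -8$ ($m{\left(c \right)} = -10 - -2 = -10 + 2 = -8$)
$F = -8$
$\frac{91752}{F} = \frac{91752}{-8} = 91752 \left(- \frac{1}{8}\right) = -11469$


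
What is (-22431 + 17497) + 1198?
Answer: -3736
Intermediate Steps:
(-22431 + 17497) + 1198 = -4934 + 1198 = -3736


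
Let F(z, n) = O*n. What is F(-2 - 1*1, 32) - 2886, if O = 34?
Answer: -1798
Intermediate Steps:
F(z, n) = 34*n
F(-2 - 1*1, 32) - 2886 = 34*32 - 2886 = 1088 - 2886 = -1798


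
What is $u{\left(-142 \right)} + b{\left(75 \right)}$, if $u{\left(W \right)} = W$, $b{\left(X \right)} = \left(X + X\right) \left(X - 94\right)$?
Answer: $-2992$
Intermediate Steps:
$b{\left(X \right)} = 2 X \left(-94 + X\right)$
$u{\left(-142 \right)} + b{\left(75 \right)} = -142 + 2 \cdot 75 \left(-94 + 75\right) = -142 + 2 \cdot 75 \left(-19\right) = -142 - 2850 = -2992$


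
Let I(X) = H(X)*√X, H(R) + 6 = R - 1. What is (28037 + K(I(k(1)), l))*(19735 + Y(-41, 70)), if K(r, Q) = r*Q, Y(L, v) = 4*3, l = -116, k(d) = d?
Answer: 567390551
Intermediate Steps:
H(R) = -7 + R (H(R) = -6 + (R - 1) = -6 + (-1 + R) = -7 + R)
I(X) = √X*(-7 + X) (I(X) = (-7 + X)*√X = √X*(-7 + X))
Y(L, v) = 12
K(r, Q) = Q*r
(28037 + K(I(k(1)), l))*(19735 + Y(-41, 70)) = (28037 - 116*√1*(-7 + 1))*(19735 + 12) = (28037 - 116*(-6))*19747 = (28037 + 696)*19747 = 28733*19747 = 567390551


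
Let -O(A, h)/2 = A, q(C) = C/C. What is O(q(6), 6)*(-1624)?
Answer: 3248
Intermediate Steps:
q(C) = 1
O(A, h) = -2*A
O(q(6), 6)*(-1624) = -2*1*(-1624) = -2*(-1624) = 3248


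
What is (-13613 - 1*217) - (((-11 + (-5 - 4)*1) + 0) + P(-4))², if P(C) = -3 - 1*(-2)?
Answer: -14271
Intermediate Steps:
P(C) = -1 (P(C) = -3 + 2 = -1)
(-13613 - 1*217) - (((-11 + (-5 - 4)*1) + 0) + P(-4))² = (-13613 - 1*217) - (((-11 + (-5 - 4)*1) + 0) - 1)² = (-13613 - 217) - (((-11 - 9*1) + 0) - 1)² = -13830 - (((-11 - 9) + 0) - 1)² = -13830 - ((-20 + 0) - 1)² = -13830 - (-20 - 1)² = -13830 - 1*(-21)² = -13830 - 1*441 = -13830 - 441 = -14271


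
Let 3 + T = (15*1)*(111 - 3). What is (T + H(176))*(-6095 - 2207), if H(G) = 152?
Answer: -14686238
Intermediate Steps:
T = 1617 (T = -3 + (15*1)*(111 - 3) = -3 + 15*108 = -3 + 1620 = 1617)
(T + H(176))*(-6095 - 2207) = (1617 + 152)*(-6095 - 2207) = 1769*(-8302) = -14686238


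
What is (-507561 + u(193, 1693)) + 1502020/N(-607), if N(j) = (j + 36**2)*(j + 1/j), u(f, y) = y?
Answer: -18638838786/36845 ≈ -5.0587e+5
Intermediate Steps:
N(j) = (1296 + j)*(j + 1/j) (N(j) = (j + 1296)*(j + 1/j) = (1296 + j)*(j + 1/j))
(-507561 + u(193, 1693)) + 1502020/N(-607) = (-507561 + 1693) + 1502020/(1 + (-607)**2 + 1296*(-607) + 1296/(-607)) = -505868 + 1502020/(1 + 368449 - 786672 + 1296*(-1/607)) = -505868 + 1502020/(1 + 368449 - 786672 - 1296/607) = -505868 + 1502020/(-253862050/607) = -505868 + 1502020*(-607/253862050) = -505868 - 132326/36845 = -18638838786/36845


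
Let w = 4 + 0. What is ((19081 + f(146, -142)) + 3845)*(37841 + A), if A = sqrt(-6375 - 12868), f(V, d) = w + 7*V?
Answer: 906367632 + 23952*I*sqrt(19243) ≈ 9.0637e+8 + 3.3226e+6*I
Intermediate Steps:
w = 4
f(V, d) = 4 + 7*V
A = I*sqrt(19243) (A = sqrt(-19243) = I*sqrt(19243) ≈ 138.72*I)
((19081 + f(146, -142)) + 3845)*(37841 + A) = ((19081 + (4 + 7*146)) + 3845)*(37841 + I*sqrt(19243)) = ((19081 + (4 + 1022)) + 3845)*(37841 + I*sqrt(19243)) = ((19081 + 1026) + 3845)*(37841 + I*sqrt(19243)) = (20107 + 3845)*(37841 + I*sqrt(19243)) = 23952*(37841 + I*sqrt(19243)) = 906367632 + 23952*I*sqrt(19243)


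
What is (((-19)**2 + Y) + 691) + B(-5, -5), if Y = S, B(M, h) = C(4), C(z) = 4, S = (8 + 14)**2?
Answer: 1540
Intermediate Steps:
S = 484 (S = 22**2 = 484)
B(M, h) = 4
Y = 484
(((-19)**2 + Y) + 691) + B(-5, -5) = (((-19)**2 + 484) + 691) + 4 = ((361 + 484) + 691) + 4 = (845 + 691) + 4 = 1536 + 4 = 1540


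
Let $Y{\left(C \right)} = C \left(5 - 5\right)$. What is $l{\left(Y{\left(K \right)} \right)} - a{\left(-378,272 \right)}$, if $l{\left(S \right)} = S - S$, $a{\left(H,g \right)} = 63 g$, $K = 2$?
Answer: $-17136$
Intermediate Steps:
$Y{\left(C \right)} = 0$ ($Y{\left(C \right)} = C 0 = 0$)
$l{\left(S \right)} = 0$
$l{\left(Y{\left(K \right)} \right)} - a{\left(-378,272 \right)} = 0 - 63 \cdot 272 = 0 - 17136 = -17136$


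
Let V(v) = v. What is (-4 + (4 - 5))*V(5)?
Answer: -25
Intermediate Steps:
(-4 + (4 - 5))*V(5) = (-4 + (4 - 5))*5 = (-4 - 1)*5 = -5*5 = -25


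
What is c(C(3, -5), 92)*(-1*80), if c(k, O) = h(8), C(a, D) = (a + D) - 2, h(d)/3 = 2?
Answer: -480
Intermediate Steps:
h(d) = 6 (h(d) = 3*2 = 6)
C(a, D) = -2 + D + a (C(a, D) = (D + a) - 2 = -2 + D + a)
c(k, O) = 6
c(C(3, -5), 92)*(-1*80) = 6*(-1*80) = 6*(-80) = -480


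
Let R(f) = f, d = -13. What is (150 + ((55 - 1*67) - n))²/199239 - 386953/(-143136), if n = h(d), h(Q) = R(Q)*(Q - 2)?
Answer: 3693389411/1358013024 ≈ 2.7197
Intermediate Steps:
h(Q) = Q*(-2 + Q) (h(Q) = Q*(Q - 2) = Q*(-2 + Q))
n = 195 (n = -13*(-2 - 13) = -13*(-15) = 195)
(150 + ((55 - 1*67) - n))²/199239 - 386953/(-143136) = (150 + ((55 - 1*67) - 1*195))²/199239 - 386953/(-143136) = (150 + ((55 - 67) - 195))²*(1/199239) - 386953*(-1/143136) = (150 + (-12 - 195))²*(1/199239) + 55279/20448 = (150 - 207)²*(1/199239) + 55279/20448 = (-57)²*(1/199239) + 55279/20448 = 3249*(1/199239) + 55279/20448 = 1083/66413 + 55279/20448 = 3693389411/1358013024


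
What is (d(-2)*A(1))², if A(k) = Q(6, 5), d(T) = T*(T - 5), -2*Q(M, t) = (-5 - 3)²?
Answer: 200704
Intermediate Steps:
Q(M, t) = -32 (Q(M, t) = -(-5 - 3)²/2 = -½*(-8)² = -½*64 = -32)
d(T) = T*(-5 + T)
A(k) = -32
(d(-2)*A(1))² = (-2*(-5 - 2)*(-32))² = (-2*(-7)*(-32))² = (14*(-32))² = (-448)² = 200704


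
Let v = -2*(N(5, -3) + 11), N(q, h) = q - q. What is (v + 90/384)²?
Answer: 1940449/4096 ≈ 473.74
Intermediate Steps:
N(q, h) = 0
v = -22 (v = -2*(0 + 11) = -2*11 = -22)
(v + 90/384)² = (-22 + 90/384)² = (-22 + 90*(1/384))² = (-22 + 15/64)² = (-1393/64)² = 1940449/4096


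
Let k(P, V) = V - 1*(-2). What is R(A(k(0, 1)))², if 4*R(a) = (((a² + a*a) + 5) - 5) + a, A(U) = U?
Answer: 441/16 ≈ 27.563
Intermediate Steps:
k(P, V) = 2 + V (k(P, V) = V + 2 = 2 + V)
R(a) = a²/2 + a/4 (R(a) = ((((a² + a*a) + 5) - 5) + a)/4 = ((((a² + a²) + 5) - 5) + a)/4 = (((2*a² + 5) - 5) + a)/4 = (((5 + 2*a²) - 5) + a)/4 = (2*a² + a)/4 = (a + 2*a²)/4 = a²/2 + a/4)
R(A(k(0, 1)))² = ((2 + 1)*(1 + 2*(2 + 1))/4)² = ((¼)*3*(1 + 2*3))² = ((¼)*3*(1 + 6))² = ((¼)*3*7)² = (21/4)² = 441/16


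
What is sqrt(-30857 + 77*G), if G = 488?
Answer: sqrt(6719) ≈ 81.969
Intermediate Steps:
sqrt(-30857 + 77*G) = sqrt(-30857 + 77*488) = sqrt(-30857 + 37576) = sqrt(6719)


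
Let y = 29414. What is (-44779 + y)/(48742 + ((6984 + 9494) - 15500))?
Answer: -3073/9944 ≈ -0.30903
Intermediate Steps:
(-44779 + y)/(48742 + ((6984 + 9494) - 15500)) = (-44779 + 29414)/(48742 + ((6984 + 9494) - 15500)) = -15365/(48742 + (16478 - 15500)) = -15365/(48742 + 978) = -15365/49720 = -15365*1/49720 = -3073/9944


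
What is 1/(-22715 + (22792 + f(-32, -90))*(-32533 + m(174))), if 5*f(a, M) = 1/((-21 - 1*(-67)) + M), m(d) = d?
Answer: -220/162260757101 ≈ -1.3558e-9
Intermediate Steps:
f(a, M) = 1/(5*(46 + M)) (f(a, M) = 1/(5*((-21 - 1*(-67)) + M)) = 1/(5*((-21 + 67) + M)) = 1/(5*(46 + M)))
1/(-22715 + (22792 + f(-32, -90))*(-32533 + m(174))) = 1/(-22715 + (22792 + 1/(5*(46 - 90)))*(-32533 + 174)) = 1/(-22715 + (22792 + (⅕)/(-44))*(-32359)) = 1/(-22715 + (22792 + (⅕)*(-1/44))*(-32359)) = 1/(-22715 + (22792 - 1/220)*(-32359)) = 1/(-22715 + (5014239/220)*(-32359)) = 1/(-22715 - 162255759801/220) = 1/(-162260757101/220) = -220/162260757101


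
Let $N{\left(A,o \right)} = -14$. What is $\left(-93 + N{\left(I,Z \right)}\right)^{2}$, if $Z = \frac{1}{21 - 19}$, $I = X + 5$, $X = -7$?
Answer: $11449$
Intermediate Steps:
$I = -2$ ($I = -7 + 5 = -2$)
$Z = \frac{1}{2} \approx 0.5$
$\left(-93 + N{\left(I,Z \right)}\right)^{2} = \left(-93 - 14\right)^{2} = \left(-107\right)^{2} = 11449$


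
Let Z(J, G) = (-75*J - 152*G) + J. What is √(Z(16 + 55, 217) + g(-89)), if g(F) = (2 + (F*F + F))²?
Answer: 23*√115942 ≈ 7831.6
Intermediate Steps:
Z(J, G) = -152*G - 74*J (Z(J, G) = (-152*G - 75*J) + J = -152*G - 74*J)
g(F) = (2 + F + F²)² (g(F) = (2 + (F² + F))² = (2 + (F + F²))² = (2 + F + F²)²)
√(Z(16 + 55, 217) + g(-89)) = √((-152*217 - 74*(16 + 55)) + (2 - 89 + (-89)²)²) = √((-32984 - 74*71) + (2 - 89 + 7921)²) = √((-32984 - 5254) + 7834²) = √(-38238 + 61371556) = √61333318 = 23*√115942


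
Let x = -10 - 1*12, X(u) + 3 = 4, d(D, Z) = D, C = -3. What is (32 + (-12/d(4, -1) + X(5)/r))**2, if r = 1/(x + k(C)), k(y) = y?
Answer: 16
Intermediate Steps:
X(u) = 1 (X(u) = -3 + 4 = 1)
x = -22 (x = -10 - 12 = -22)
r = -1/25 (r = 1/(-22 - 3) = 1/(-25) = -1/25 ≈ -0.040000)
(32 + (-12/d(4, -1) + X(5)/r))**2 = (32 + (-12/4 + 1/(-1/25)))**2 = (32 + (-12*1/4 + 1*(-25)))**2 = (32 + (-3 - 25))**2 = (32 - 28)**2 = 4**2 = 16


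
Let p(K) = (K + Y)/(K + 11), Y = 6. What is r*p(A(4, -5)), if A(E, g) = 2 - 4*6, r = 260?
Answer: 4160/11 ≈ 378.18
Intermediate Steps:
A(E, g) = -22 (A(E, g) = 2 - 24 = -22)
p(K) = (6 + K)/(11 + K) (p(K) = (K + 6)/(K + 11) = (6 + K)/(11 + K))
r*p(A(4, -5)) = 260*((6 - 22)/(11 - 22)) = 260*(-16/(-11)) = 260*(-1/11*(-16)) = 260*(16/11) = 4160/11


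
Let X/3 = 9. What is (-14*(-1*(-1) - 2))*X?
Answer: 378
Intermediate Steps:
X = 27 (X = 3*9 = 27)
(-14*(-1*(-1) - 2))*X = -14*(-1*(-1) - 2)*27 = -14*(1 - 2)*27 = -14*(-1)*27 = 14*27 = 378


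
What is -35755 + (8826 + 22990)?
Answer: -3939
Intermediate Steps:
-35755 + (8826 + 22990) = -35755 + 31816 = -3939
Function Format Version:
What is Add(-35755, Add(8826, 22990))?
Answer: -3939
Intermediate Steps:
Add(-35755, Add(8826, 22990)) = Add(-35755, 31816) = -3939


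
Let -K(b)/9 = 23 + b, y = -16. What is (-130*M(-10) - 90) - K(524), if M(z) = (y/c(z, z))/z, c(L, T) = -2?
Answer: 4937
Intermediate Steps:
K(b) = -207 - 9*b (K(b) = -9*(23 + b) = -207 - 9*b)
M(z) = 8/z (M(z) = (-16/(-2))/z = (-16*(-1/2))/z = 8/z)
(-130*M(-10) - 90) - K(524) = (-1040/(-10) - 90) - (-207 - 9*524) = (-1040*(-1)/10 - 90) - (-207 - 4716) = (-130*(-4/5) - 90) - 1*(-4923) = (104 - 90) + 4923 = 14 + 4923 = 4937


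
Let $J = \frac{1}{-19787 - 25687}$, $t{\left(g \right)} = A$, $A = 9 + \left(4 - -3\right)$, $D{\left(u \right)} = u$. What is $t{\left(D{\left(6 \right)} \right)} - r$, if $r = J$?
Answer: $\frac{727585}{45474} \approx 16.0$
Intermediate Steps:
$A = 16$ ($A = 9 + \left(4 + 3\right) = 9 + 7 = 16$)
$t{\left(g \right)} = 16$
$J = - \frac{1}{45474}$ ($J = \frac{1}{-45474} = - \frac{1}{45474} \approx -2.1991 \cdot 10^{-5}$)
$r = - \frac{1}{45474} \approx -2.1991 \cdot 10^{-5}$
$t{\left(D{\left(6 \right)} \right)} - r = 16 - - \frac{1}{45474} = 16 + \frac{1}{45474} = \frac{727585}{45474}$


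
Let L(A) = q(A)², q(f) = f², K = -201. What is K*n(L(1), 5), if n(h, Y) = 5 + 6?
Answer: -2211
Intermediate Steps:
L(A) = A⁴ (L(A) = (A²)² = A⁴)
n(h, Y) = 11
K*n(L(1), 5) = -201*11 = -2211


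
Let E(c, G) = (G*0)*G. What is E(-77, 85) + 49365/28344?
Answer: 16455/9448 ≈ 1.7416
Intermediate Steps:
E(c, G) = 0 (E(c, G) = 0*G = 0)
E(-77, 85) + 49365/28344 = 0 + 49365/28344 = 0 + 49365*(1/28344) = 0 + 16455/9448 = 16455/9448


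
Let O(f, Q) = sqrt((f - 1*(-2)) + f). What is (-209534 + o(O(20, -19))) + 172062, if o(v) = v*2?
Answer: -37472 + 2*sqrt(42) ≈ -37459.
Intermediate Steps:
O(f, Q) = sqrt(2 + 2*f) (O(f, Q) = sqrt((f + 2) + f) = sqrt((2 + f) + f) = sqrt(2 + 2*f))
o(v) = 2*v
(-209534 + o(O(20, -19))) + 172062 = (-209534 + 2*sqrt(2 + 2*20)) + 172062 = (-209534 + 2*sqrt(2 + 40)) + 172062 = (-209534 + 2*sqrt(42)) + 172062 = -37472 + 2*sqrt(42)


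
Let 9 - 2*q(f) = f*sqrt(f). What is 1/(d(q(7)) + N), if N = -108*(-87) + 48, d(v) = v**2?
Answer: 38200/364782217 + 126*sqrt(7)/364782217 ≈ 0.00010563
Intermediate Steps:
q(f) = 9/2 - f**(3/2)/2 (q(f) = 9/2 - f*sqrt(f)/2 = 9/2 - f**(3/2)/2)
N = 9444 (N = 9396 + 48 = 9444)
1/(d(q(7)) + N) = 1/((9/2 - 7*sqrt(7)/2)**2 + 9444) = 1/(9444 + (9/2 - 7*sqrt(7)/2)**2)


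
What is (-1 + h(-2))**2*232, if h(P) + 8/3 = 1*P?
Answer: 67048/9 ≈ 7449.8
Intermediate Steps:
h(P) = -8/3 + P (h(P) = -8/3 + 1*P = -8/3 + P)
(-1 + h(-2))**2*232 = (-1 + (-8/3 - 2))**2*232 = (-1 - 14/3)**2*232 = (-17/3)**2*232 = (289/9)*232 = 67048/9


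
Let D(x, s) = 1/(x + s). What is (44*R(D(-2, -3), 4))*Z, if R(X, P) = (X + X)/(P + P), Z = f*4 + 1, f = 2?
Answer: -99/5 ≈ -19.800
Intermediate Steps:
D(x, s) = 1/(s + x)
Z = 9 (Z = 2*4 + 1 = 8 + 1 = 9)
R(X, P) = X/P (R(X, P) = (2*X)/((2*P)) = (2*X)*(1/(2*P)) = X/P)
(44*R(D(-2, -3), 4))*Z = (44*(1/(-3 - 2*4)))*9 = (44*((¼)/(-5)))*9 = (44*(-⅕*¼))*9 = (44*(-1/20))*9 = -11/5*9 = -99/5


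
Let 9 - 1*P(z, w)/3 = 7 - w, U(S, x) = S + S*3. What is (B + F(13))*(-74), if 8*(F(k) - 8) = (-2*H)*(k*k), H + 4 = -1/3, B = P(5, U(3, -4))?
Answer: -103489/6 ≈ -17248.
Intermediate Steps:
U(S, x) = 4*S (U(S, x) = S + 3*S = 4*S)
P(z, w) = 6 + 3*w (P(z, w) = 27 - 3*(7 - w) = 27 + (-21 + 3*w) = 6 + 3*w)
B = 42 (B = 6 + 3*(4*3) = 6 + 3*12 = 6 + 36 = 42)
H = -13/3 (H = -4 - 1/3 = -13/3 ≈ -4.3333)
F(k) = 8 + 13*k**2/12 (F(k) = 8 + ((-2*(-13/3))*(k*k))/8 = 8 + (26*k**2/3)/8 = 8 + 13*k**2/12)
(B + F(13))*(-74) = (42 + (8 + (13/12)*13**2))*(-74) = (42 + (8 + (13/12)*169))*(-74) = (42 + (8 + 2197/12))*(-74) = (42 + 2293/12)*(-74) = (2797/12)*(-74) = -103489/6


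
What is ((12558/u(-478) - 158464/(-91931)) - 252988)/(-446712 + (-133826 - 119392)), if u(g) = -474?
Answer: 1837517639339/5083275921570 ≈ 0.36148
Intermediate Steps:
((12558/u(-478) - 158464/(-91931)) - 252988)/(-446712 + (-133826 - 119392)) = ((12558/(-474) - 158464/(-91931)) - 252988)/(-446712 + (-133826 - 119392)) = ((12558*(-1/474) - 158464*(-1/91931)) - 252988)/(-446712 - 253218) = ((-2093/79 + 158464/91931) - 252988)/(-699930) = (-179892927/7262549 - 252988)*(-1/699930) = -1837517639339/7262549*(-1/699930) = 1837517639339/5083275921570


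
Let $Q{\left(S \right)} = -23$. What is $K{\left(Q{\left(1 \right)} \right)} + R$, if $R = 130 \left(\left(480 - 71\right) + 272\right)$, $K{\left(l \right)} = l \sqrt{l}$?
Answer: $88530 - 23 i \sqrt{23} \approx 88530.0 - 110.3 i$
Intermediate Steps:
$K{\left(l \right)} = l^{\frac{3}{2}}$
$R = 88530$ ($R = 130 \left(409 + 272\right) = 130 \cdot 681 = 88530$)
$K{\left(Q{\left(1 \right)} \right)} + R = \left(-23\right)^{\frac{3}{2}} + 88530 = - 23 i \sqrt{23} + 88530 = 88530 - 23 i \sqrt{23}$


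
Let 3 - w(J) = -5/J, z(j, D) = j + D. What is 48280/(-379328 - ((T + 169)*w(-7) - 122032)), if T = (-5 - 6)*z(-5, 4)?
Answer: -42245/225494 ≈ -0.18734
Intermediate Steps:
z(j, D) = D + j
T = 11 (T = (-5 - 6)*(4 - 5) = -11*(-1) = 11)
w(J) = 3 + 5/J (w(J) = 3 - (-5)/J = 3 + 5/J)
48280/(-379328 - ((T + 169)*w(-7) - 122032)) = 48280/(-379328 - ((11 + 169)*(3 + 5/(-7)) - 122032)) = 48280/(-379328 - (180*(3 + 5*(-⅐)) - 122032)) = 48280/(-379328 - (180*(3 - 5/7) - 122032)) = 48280/(-379328 - (180*(16/7) - 122032)) = 48280/(-379328 - (2880/7 - 122032)) = 48280/(-379328 - 1*(-851344/7)) = 48280/(-379328 + 851344/7) = 48280/(-1803952/7) = 48280*(-7/1803952) = -42245/225494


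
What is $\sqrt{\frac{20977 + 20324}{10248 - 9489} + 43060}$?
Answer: $\frac{\sqrt{2759710591}}{253} \approx 207.64$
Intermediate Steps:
$\sqrt{\frac{20977 + 20324}{10248 - 9489} + 43060} = \sqrt{\frac{41301}{759} + 43060} = \sqrt{41301 \cdot \frac{1}{759} + 43060} = \sqrt{\frac{13767}{253} + 43060} = \sqrt{\frac{10907947}{253}} = \frac{\sqrt{2759710591}}{253}$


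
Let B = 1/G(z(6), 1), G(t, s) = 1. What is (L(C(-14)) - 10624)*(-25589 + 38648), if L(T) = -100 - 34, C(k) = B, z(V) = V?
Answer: -140488722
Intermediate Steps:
B = 1 (B = 1/1 = 1)
C(k) = 1
L(T) = -134
(L(C(-14)) - 10624)*(-25589 + 38648) = (-134 - 10624)*(-25589 + 38648) = -10758*13059 = -140488722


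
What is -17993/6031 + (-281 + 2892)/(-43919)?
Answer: -21783284/7158797 ≈ -3.0429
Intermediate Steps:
-17993/6031 + (-281 + 2892)/(-43919) = -17993*1/6031 + 2611*(-1/43919) = -17993/6031 - 2611/43919 = -21783284/7158797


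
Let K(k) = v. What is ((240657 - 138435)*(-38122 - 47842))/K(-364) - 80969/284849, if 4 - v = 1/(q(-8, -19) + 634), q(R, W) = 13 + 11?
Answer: -549010091463659525/249812573 ≈ -2.1977e+9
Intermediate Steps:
q(R, W) = 24
v = 2631/658 (v = 4 - 1/(24 + 634) = 4 - 1/658 = 2631/658 ≈ 3.9985)
K(k) = 2631/658
((240657 - 138435)*(-38122 - 47842))/K(-364) - 80969/284849 = ((240657 - 138435)*(-38122 - 47842))/(2631/658) - 80969/284849 = (102222*(-85964))*(658/2631) - 80969*1/284849 = -8787412008*658/2631 - 80969/284849 = -1927372367088/877 - 80969/284849 = -549010091463659525/249812573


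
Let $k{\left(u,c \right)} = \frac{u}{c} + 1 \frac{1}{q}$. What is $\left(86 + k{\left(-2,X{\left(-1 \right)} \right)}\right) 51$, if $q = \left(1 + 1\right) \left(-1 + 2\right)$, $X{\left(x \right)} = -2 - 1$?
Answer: $\frac{8891}{2} \approx 4445.5$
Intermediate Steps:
$X{\left(x \right)} = -3$
$q = 2$ ($q = 2 \cdot 1 = 2$)
$k{\left(u,c \right)} = \frac{1}{2} + \frac{u}{c}$ ($k{\left(u,c \right)} = \frac{u}{c} + 1 \cdot \frac{1}{2} = \frac{u}{c} + \frac{1}{2} = \frac{1}{2} + \frac{u}{c}$)
$\left(86 + k{\left(-2,X{\left(-1 \right)} \right)}\right) 51 = \left(86 + \frac{-2 + \frac{1}{2} \left(-3\right)}{-3}\right) 51 = \left(86 - \frac{-2 - \frac{3}{2}}{3}\right) 51 = \left(86 - - \frac{7}{6}\right) 51 = \left(86 + \frac{7}{6}\right) 51 = \frac{523}{6} \cdot 51 = \frac{8891}{2}$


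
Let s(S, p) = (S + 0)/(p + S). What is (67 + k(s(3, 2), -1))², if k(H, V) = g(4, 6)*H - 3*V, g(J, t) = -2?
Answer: 118336/25 ≈ 4733.4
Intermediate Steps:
s(S, p) = S/(S + p)
k(H, V) = -3*V - 2*H (k(H, V) = -2*H - 3*V = -3*V - 2*H)
(67 + k(s(3, 2), -1))² = (67 + (-3*(-1) - 6/(3 + 2)))² = (67 + (3 - 6/5))² = (67 + 9/5)² = (344/5)² = 118336/25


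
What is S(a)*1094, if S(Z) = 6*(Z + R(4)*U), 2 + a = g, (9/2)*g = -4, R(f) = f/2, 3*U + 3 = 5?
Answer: -30632/3 ≈ -10211.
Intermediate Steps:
U = 2/3 (U = -1 + (1/3)*5 = -1 + 5/3 = 2/3 ≈ 0.66667)
R(f) = f/2 (R(f) = f*(1/2) = f/2)
g = -8/9 (g = (2/9)*(-4) = -8/9 ≈ -0.88889)
a = -26/9 (a = -2 - 8/9 = -26/9 ≈ -2.8889)
S(Z) = 8 + 6*Z (S(Z) = 6*(Z + ((1/2)*4)*(2/3)) = 6*(Z + 2*(2/3)) = 6*(Z + 4/3) = 6*(4/3 + Z) = 8 + 6*Z)
S(a)*1094 = (8 + 6*(-26/9))*1094 = (8 - 52/3)*1094 = -28/3*1094 = -30632/3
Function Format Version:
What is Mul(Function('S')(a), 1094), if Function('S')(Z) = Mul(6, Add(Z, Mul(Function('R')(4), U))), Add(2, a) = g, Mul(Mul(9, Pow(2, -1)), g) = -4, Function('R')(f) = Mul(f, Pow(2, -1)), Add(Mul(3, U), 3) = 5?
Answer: Rational(-30632, 3) ≈ -10211.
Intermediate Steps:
U = Rational(2, 3) (U = Add(-1, Mul(Rational(1, 3), 5)) = Add(-1, Rational(5, 3)) = Rational(2, 3) ≈ 0.66667)
Function('R')(f) = Mul(Rational(1, 2), f) (Function('R')(f) = Mul(f, Rational(1, 2)) = Mul(Rational(1, 2), f))
g = Rational(-8, 9) (g = Mul(Rational(2, 9), -4) = Rational(-8, 9) ≈ -0.88889)
a = Rational(-26, 9) (a = Add(-2, Rational(-8, 9)) = Rational(-26, 9) ≈ -2.8889)
Function('S')(Z) = Add(8, Mul(6, Z)) (Function('S')(Z) = Mul(6, Add(Z, Mul(Mul(Rational(1, 2), 4), Rational(2, 3)))) = Mul(6, Add(Z, Mul(2, Rational(2, 3)))) = Mul(6, Add(Z, Rational(4, 3))) = Mul(6, Add(Rational(4, 3), Z)) = Add(8, Mul(6, Z)))
Mul(Function('S')(a), 1094) = Mul(Add(8, Mul(6, Rational(-26, 9))), 1094) = Mul(Add(8, Rational(-52, 3)), 1094) = Mul(Rational(-28, 3), 1094) = Rational(-30632, 3)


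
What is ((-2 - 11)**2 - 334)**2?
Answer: 27225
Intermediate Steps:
((-2 - 11)**2 - 334)**2 = ((-13)**2 - 334)**2 = (169 - 334)**2 = (-165)**2 = 27225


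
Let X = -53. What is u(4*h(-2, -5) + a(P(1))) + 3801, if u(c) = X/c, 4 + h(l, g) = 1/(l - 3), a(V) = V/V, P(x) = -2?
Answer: 300544/79 ≈ 3804.4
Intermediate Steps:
a(V) = 1
h(l, g) = -4 + 1/(-3 + l) (h(l, g) = -4 + 1/(l - 3) = -4 + 1/(-3 + l))
u(c) = -53/c
u(4*h(-2, -5) + a(P(1))) + 3801 = -53/(4*((13 - 4*(-2))/(-3 - 2)) + 1) + 3801 = -53/(4*((13 + 8)/(-5)) + 1) + 3801 = -53/(4*(-1/5*21) + 1) + 3801 = -53/(4*(-21/5) + 1) + 3801 = -53/(-84/5 + 1) + 3801 = -53/(-79/5) + 3801 = -53*(-5/79) + 3801 = 265/79 + 3801 = 300544/79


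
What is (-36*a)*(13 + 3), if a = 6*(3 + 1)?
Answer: -13824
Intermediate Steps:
a = 24 (a = 6*4 = 24)
(-36*a)*(13 + 3) = (-36*24)*(13 + 3) = -864*16 = -13824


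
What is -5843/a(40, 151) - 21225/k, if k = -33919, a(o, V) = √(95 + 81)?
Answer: 21225/33919 - 5843*√11/44 ≈ -439.81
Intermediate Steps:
a(o, V) = 4*√11 (a(o, V) = √176 = 4*√11)
-5843/a(40, 151) - 21225/k = -5843*√11/44 - 21225/(-33919) = -5843*√11/44 - 21225*(-1/33919) = -5843*√11/44 + 21225/33919 = 21225/33919 - 5843*√11/44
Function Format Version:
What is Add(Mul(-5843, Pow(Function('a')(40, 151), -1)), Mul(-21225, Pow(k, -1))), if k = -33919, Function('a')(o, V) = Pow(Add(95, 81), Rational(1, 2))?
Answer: Add(Rational(21225, 33919), Mul(Rational(-5843, 44), Pow(11, Rational(1, 2)))) ≈ -439.81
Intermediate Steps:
Function('a')(o, V) = Mul(4, Pow(11, Rational(1, 2))) (Function('a')(o, V) = Pow(176, Rational(1, 2)) = Mul(4, Pow(11, Rational(1, 2))))
Add(Mul(-5843, Pow(Function('a')(40, 151), -1)), Mul(-21225, Pow(k, -1))) = Add(Mul(-5843, Pow(Mul(4, Pow(11, Rational(1, 2))), -1)), Mul(-21225, Pow(-33919, -1))) = Add(Mul(-5843, Mul(Rational(1, 44), Pow(11, Rational(1, 2)))), Mul(-21225, Rational(-1, 33919))) = Add(Mul(Rational(-5843, 44), Pow(11, Rational(1, 2))), Rational(21225, 33919)) = Add(Rational(21225, 33919), Mul(Rational(-5843, 44), Pow(11, Rational(1, 2))))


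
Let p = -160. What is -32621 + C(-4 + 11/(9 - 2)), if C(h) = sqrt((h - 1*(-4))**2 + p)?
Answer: -32621 + I*sqrt(7719)/7 ≈ -32621.0 + 12.551*I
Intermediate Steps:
C(h) = sqrt(-160 + (4 + h)**2) (C(h) = sqrt((h - 1*(-4))**2 - 160) = sqrt((h + 4)**2 - 160) = sqrt((4 + h)**2 - 160) = sqrt(-160 + (4 + h)**2))
-32621 + C(-4 + 11/(9 - 2)) = -32621 + sqrt(-160 + (4 + (-4 + 11/(9 - 2)))**2) = -32621 + sqrt(-160 + (4 + (-4 + 11/7))**2) = -32621 + sqrt(-160 + (4 - 17/7)**2) = -32621 + sqrt(-160 + (11/7)**2) = -32621 + sqrt(-160 + 121/49) = -32621 + sqrt(-7719/49) = -32621 + I*sqrt(7719)/7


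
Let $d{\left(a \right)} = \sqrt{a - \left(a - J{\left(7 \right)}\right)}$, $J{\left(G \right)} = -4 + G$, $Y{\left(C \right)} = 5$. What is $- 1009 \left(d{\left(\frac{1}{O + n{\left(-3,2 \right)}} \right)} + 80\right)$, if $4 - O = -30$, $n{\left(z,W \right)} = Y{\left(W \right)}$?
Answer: $-80720 - 1009 \sqrt{3} \approx -82468.0$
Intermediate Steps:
$n{\left(z,W \right)} = 5$
$O = 34$ ($O = 4 - -30 = 4 + 30 = 34$)
$d{\left(a \right)} = \sqrt{3}$ ($d{\left(a \right)} = \sqrt{a - \left(-3 + a\right)} = \sqrt{3}$)
$- 1009 \left(d{\left(\frac{1}{O + n{\left(-3,2 \right)}} \right)} + 80\right) = - 1009 \left(\sqrt{3} + 80\right) = - 1009 \left(80 + \sqrt{3}\right) = -80720 - 1009 \sqrt{3}$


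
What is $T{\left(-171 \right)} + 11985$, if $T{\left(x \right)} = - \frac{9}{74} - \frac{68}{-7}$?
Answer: $\frac{6213199}{518} \approx 11995.0$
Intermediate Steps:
$T{\left(x \right)} = \frac{4969}{518}$ ($T{\left(x \right)} = \left(-9\right) \frac{1}{74} - - \frac{68}{7} = - \frac{9}{74} + \frac{68}{7} = \frac{4969}{518}$)
$T{\left(-171 \right)} + 11985 = \frac{4969}{518} + 11985 = \frac{6213199}{518}$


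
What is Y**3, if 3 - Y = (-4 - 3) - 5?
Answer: 3375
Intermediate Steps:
Y = 15 (Y = 3 - ((-4 - 3) - 5) = 3 - (-7 - 5) = 3 - 1*(-12) = 3 + 12 = 15)
Y**3 = 15**3 = 3375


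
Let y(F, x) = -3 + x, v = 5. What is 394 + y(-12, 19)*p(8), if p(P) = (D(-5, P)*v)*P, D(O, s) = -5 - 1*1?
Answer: -3446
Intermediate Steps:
D(O, s) = -6 (D(O, s) = -5 - 1 = -6)
p(P) = -30*P (p(P) = (-6*5)*P = -30*P)
394 + y(-12, 19)*p(8) = 394 + (-3 + 19)*(-30*8) = 394 + 16*(-240) = 394 - 3840 = -3446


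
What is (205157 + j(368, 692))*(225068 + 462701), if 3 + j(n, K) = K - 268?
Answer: 141390175482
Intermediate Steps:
j(n, K) = -271 + K (j(n, K) = -3 + (K - 268) = -3 + (-268 + K) = -271 + K)
(205157 + j(368, 692))*(225068 + 462701) = (205157 + (-271 + 692))*(225068 + 462701) = (205157 + 421)*687769 = 205578*687769 = 141390175482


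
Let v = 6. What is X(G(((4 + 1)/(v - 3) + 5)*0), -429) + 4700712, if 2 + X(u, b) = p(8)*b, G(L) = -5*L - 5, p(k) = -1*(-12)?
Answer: 4695562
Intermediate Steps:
p(k) = 12
G(L) = -5 - 5*L
X(u, b) = -2 + 12*b
X(G(((4 + 1)/(v - 3) + 5)*0), -429) + 4700712 = (-2 + 12*(-429)) + 4700712 = (-2 - 5148) + 4700712 = -5150 + 4700712 = 4695562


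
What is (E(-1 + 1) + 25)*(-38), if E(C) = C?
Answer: -950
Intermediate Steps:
(E(-1 + 1) + 25)*(-38) = ((-1 + 1) + 25)*(-38) = (0 + 25)*(-38) = 25*(-38) = -950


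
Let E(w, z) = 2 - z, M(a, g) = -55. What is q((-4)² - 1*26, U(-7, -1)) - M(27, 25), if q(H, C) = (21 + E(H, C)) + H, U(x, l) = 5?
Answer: 63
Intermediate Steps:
q(H, C) = 23 + H - C (q(H, C) = (21 + (2 - C)) + H = (23 - C) + H = 23 + H - C)
q((-4)² - 1*26, U(-7, -1)) - M(27, 25) = (23 + ((-4)² - 1*26) - 1*5) - 1*(-55) = (23 + (16 - 26) - 5) + 55 = (23 - 10 - 5) + 55 = 8 + 55 = 63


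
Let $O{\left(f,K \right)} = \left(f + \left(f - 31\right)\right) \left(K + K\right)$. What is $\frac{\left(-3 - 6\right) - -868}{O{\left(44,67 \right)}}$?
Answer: $\frac{859}{7638} \approx 0.11246$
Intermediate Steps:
$O{\left(f,K \right)} = 2 K \left(-31 + 2 f\right)$ ($O{\left(f,K \right)} = \left(f + \left(-31 + f\right)\right) 2 K = \left(-31 + 2 f\right) 2 K = 2 K \left(-31 + 2 f\right)$)
$\frac{\left(-3 - 6\right) - -868}{O{\left(44,67 \right)}} = \frac{\left(-3 - 6\right) - -868}{2 \cdot 67 \left(-31 + 2 \cdot 44\right)} = \frac{\left(-3 - 6\right) + 868}{2 \cdot 67 \left(-31 + 88\right)} = \frac{-9 + 868}{2 \cdot 67 \cdot 57} = \frac{859}{7638}$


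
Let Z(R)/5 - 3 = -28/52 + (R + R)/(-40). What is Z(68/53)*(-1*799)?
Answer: -6598941/689 ≈ -9577.6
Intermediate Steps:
Z(R) = 160/13 - R/4 (Z(R) = 15 + 5*(-28/52 + (R + R)/(-40)) = 15 + 5*(-28*1/52 + (2*R)*(-1/40)) = 15 + 5*(-7/13 - R/20) = 15 + (-35/13 - R/4) = 160/13 - R/4)
Z(68/53)*(-1*799) = (160/13 - 17/53)*(-1*799) = (160/13 - 17/53)*(-799) = (8259/689)*(-799) = -6598941/689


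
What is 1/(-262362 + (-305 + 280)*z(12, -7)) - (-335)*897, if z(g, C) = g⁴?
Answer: 234615077189/780762 ≈ 3.0050e+5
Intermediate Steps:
1/(-262362 + (-305 + 280)*z(12, -7)) - (-335)*897 = 1/(-262362 + (-305 + 280)*12⁴) - (-335)*897 = 1/(-262362 - 25*20736) - 1*(-300495) = 1/(-262362 - 518400) + 300495 = 1/(-780762) + 300495 = -1/780762 + 300495 = 234615077189/780762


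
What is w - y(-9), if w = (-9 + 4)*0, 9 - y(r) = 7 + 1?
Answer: -1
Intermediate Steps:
y(r) = 1 (y(r) = 9 - (7 + 1) = 9 - 1*8 = 9 - 8 = 1)
w = 0 (w = -5*0 = 0)
w - y(-9) = 0 - 1*1 = 0 - 1 = -1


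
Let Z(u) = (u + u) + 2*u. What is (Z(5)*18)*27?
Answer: 9720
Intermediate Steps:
Z(u) = 4*u (Z(u) = 2*u + 2*u = 4*u)
(Z(5)*18)*27 = ((4*5)*18)*27 = (20*18)*27 = 360*27 = 9720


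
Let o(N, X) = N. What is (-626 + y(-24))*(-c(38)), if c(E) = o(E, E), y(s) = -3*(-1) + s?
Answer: 24586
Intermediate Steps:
y(s) = 3 + s
c(E) = E
(-626 + y(-24))*(-c(38)) = (-626 + (3 - 24))*(-1*38) = (-626 - 21)*(-38) = -647*(-38) = 24586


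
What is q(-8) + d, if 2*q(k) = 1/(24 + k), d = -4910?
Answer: -157119/32 ≈ -4910.0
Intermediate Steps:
q(k) = 1/(2*(24 + k))
q(-8) + d = 1/(2*(24 - 8)) - 4910 = (½)/16 - 4910 = (½)*(1/16) - 4910 = 1/32 - 4910 = -157119/32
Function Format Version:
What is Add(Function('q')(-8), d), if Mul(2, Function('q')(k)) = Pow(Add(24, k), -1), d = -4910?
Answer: Rational(-157119, 32) ≈ -4910.0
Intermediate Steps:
Function('q')(k) = Mul(Rational(1, 2), Pow(Add(24, k), -1))
Add(Function('q')(-8), d) = Add(Mul(Rational(1, 2), Pow(Add(24, -8), -1)), -4910) = Add(Mul(Rational(1, 2), Pow(16, -1)), -4910) = Add(Mul(Rational(1, 2), Rational(1, 16)), -4910) = Add(Rational(1, 32), -4910) = Rational(-157119, 32)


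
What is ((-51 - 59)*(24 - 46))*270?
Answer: 653400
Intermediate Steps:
((-51 - 59)*(24 - 46))*270 = -110*(-22)*270 = 2420*270 = 653400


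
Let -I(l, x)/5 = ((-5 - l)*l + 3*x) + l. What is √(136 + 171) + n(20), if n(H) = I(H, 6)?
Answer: 2310 + √307 ≈ 2327.5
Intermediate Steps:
I(l, x) = -15*x - 5*l - 5*l*(-5 - l) (I(l, x) = -5*(((-5 - l)*l + 3*x) + l) = -5*((l*(-5 - l) + 3*x) + l) = -5*((3*x + l*(-5 - l)) + l) = -5*(l + 3*x + l*(-5 - l)) = -15*x - 5*l - 5*l*(-5 - l))
n(H) = -90 + 5*H² + 20*H (n(H) = -15*6 + 5*H² + 20*H = -90 + 5*H² + 20*H)
√(136 + 171) + n(20) = √(136 + 171) + (-90 + 5*20² + 20*20) = √307 + (-90 + 5*400 + 400) = √307 + (-90 + 2000 + 400) = √307 + 2310 = 2310 + √307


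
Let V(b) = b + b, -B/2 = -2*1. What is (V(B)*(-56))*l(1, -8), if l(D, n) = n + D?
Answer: 3136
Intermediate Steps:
l(D, n) = D + n
B = 4 (B = -(-4) = -2*(-2) = 4)
V(b) = 2*b
(V(B)*(-56))*l(1, -8) = ((2*4)*(-56))*(1 - 8) = (8*(-56))*(-7) = -448*(-7) = 3136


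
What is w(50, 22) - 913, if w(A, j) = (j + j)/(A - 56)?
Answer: -2761/3 ≈ -920.33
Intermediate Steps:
w(A, j) = 2*j/(-56 + A) (w(A, j) = (2*j)/(-56 + A) = 2*j/(-56 + A))
w(50, 22) - 913 = 2*22/(-56 + 50) - 913 = 2*22/(-6) - 913 = 2*22*(-⅙) - 913 = -22/3 - 913 = -2761/3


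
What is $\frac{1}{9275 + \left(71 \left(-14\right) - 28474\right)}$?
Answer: $- \frac{1}{20193} \approx -4.9522 \cdot 10^{-5}$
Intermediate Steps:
$\frac{1}{9275 + \left(71 \left(-14\right) - 28474\right)} = \frac{1}{9275 - 29468} = \frac{1}{-20193} = - \frac{1}{20193}$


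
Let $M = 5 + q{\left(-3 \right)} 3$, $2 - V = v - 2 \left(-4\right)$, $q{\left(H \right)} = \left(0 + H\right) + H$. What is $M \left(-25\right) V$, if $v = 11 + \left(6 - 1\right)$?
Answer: $-7150$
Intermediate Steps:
$v = 16$ ($v = 11 + 5 = 16$)
$q{\left(H \right)} = 2 H$ ($q{\left(H \right)} = H + H = 2 H$)
$V = -22$ ($V = 2 - \left(16 - 2 \left(-4\right)\right) = 2 - \left(16 - -8\right) = 2 - \left(16 + 8\right) = 2 - 24 = -22$)
$M = -13$ ($M = 5 + 2 \left(-3\right) 3 = 5 - 18 = -13$)
$M \left(-25\right) V = \left(-13\right) \left(-25\right) \left(-22\right) = 325 \left(-22\right) = -7150$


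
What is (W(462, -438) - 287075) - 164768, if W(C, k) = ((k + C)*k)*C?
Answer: -5308387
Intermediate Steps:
W(C, k) = C*k*(C + k) (W(C, k) = ((C + k)*k)*C = (k*(C + k))*C = C*k*(C + k))
(W(462, -438) - 287075) - 164768 = (462*(-438)*(462 - 438) - 287075) - 164768 = (462*(-438)*24 - 287075) - 164768 = (-4856544 - 287075) - 164768 = -5143619 - 164768 = -5308387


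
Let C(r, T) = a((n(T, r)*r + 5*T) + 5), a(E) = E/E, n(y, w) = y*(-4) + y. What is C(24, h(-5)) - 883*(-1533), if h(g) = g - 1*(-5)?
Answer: 1353640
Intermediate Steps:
n(y, w) = -3*y (n(y, w) = -4*y + y = -3*y)
h(g) = 5 + g (h(g) = g + 5 = 5 + g)
a(E) = 1
C(r, T) = 1
C(24, h(-5)) - 883*(-1533) = 1 - 883*(-1533) = 1 + 1353639 = 1353640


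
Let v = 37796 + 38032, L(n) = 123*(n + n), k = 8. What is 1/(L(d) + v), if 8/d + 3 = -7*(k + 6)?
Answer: 101/7656660 ≈ 1.3191e-5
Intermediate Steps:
d = -8/101 (d = 8/(-3 - 7*(8 + 6)) = 8/(-3 - 7*14) = 8/(-3 - 98) = 8/(-101) = 8*(-1/101) = -8/101 ≈ -0.079208)
L(n) = 246*n (L(n) = 123*(2*n) = 246*n)
v = 75828
1/(L(d) + v) = 1/(246*(-8/101) + 75828) = 1/(-1968/101 + 75828) = 1/(7656660/101) = 101/7656660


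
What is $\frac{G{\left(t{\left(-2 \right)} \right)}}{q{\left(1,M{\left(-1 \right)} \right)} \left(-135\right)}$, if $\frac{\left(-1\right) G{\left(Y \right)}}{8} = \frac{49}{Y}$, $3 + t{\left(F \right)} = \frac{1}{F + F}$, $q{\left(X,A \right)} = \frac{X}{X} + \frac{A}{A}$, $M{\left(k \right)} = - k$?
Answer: $- \frac{784}{1755} \approx -0.44672$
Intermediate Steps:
$q{\left(X,A \right)} = 2$ ($q{\left(X,A \right)} = 1 + 1 = 2$)
$t{\left(F \right)} = -3 + \frac{1}{2 F}$ ($t{\left(F \right)} = -3 + \frac{1}{F + F} = -3 + \frac{1}{2 F}$)
$G{\left(Y \right)} = - \frac{392}{Y}$ ($G{\left(Y \right)} = - 8 \frac{49}{Y} = - \frac{392}{Y}$)
$\frac{G{\left(t{\left(-2 \right)} \right)}}{q{\left(1,M{\left(-1 \right)} \right)} \left(-135\right)} = \frac{\left(-392\right) \frac{1}{-3 + \frac{1}{2 \left(-2\right)}}}{2 \left(-135\right)} = \frac{\left(-392\right) \frac{1}{-3 + \frac{1}{2} \left(- \frac{1}{2}\right)}}{-270} = - \frac{392}{-3 - \frac{1}{4}} \left(- \frac{1}{270}\right) = - \frac{392}{- \frac{13}{4}} \left(- \frac{1}{270}\right) = \left(-392\right) \left(- \frac{4}{13}\right) \left(- \frac{1}{270}\right) = \frac{1568}{13} \left(- \frac{1}{270}\right) = - \frac{784}{1755}$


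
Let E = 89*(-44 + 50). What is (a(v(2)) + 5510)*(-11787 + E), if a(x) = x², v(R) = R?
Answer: -62049042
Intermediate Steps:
E = 534 (E = 89*6 = 534)
(a(v(2)) + 5510)*(-11787 + E) = (2² + 5510)*(-11787 + 534) = (4 + 5510)*(-11253) = 5514*(-11253) = -62049042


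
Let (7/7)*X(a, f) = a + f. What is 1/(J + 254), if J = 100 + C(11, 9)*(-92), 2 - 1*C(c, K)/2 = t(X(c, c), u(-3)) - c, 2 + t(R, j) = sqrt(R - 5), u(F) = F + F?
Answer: -1203/2606642 - 46*sqrt(17)/1303321 ≈ -0.00060704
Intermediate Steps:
u(F) = 2*F
X(a, f) = a + f
t(R, j) = -2 + sqrt(-5 + R) (t(R, j) = -2 + sqrt(R - 5) = -2 + sqrt(-5 + R))
C(c, K) = 8 - 2*sqrt(-5 + 2*c) + 2*c (C(c, K) = 4 - 2*((-2 + sqrt(-5 + (c + c))) - c) = 4 - 2*((-2 + sqrt(-5 + 2*c)) - c) = 4 - 2*(-2 + sqrt(-5 + 2*c) - c) = 4 + (4 - 2*sqrt(-5 + 2*c) + 2*c) = 8 - 2*sqrt(-5 + 2*c) + 2*c)
J = -2660 + 184*sqrt(17) (J = 100 + (8 - 2*sqrt(-5 + 2*11) + 2*11)*(-92) = 100 + (8 - 2*sqrt(-5 + 22) + 22)*(-92) = 100 + (8 - 2*sqrt(17) + 22)*(-92) = 100 + (30 - 2*sqrt(17))*(-92) = 100 + (-2760 + 184*sqrt(17)) = -2660 + 184*sqrt(17) ≈ -1901.3)
1/(J + 254) = 1/((-2660 + 184*sqrt(17)) + 254) = 1/(-2406 + 184*sqrt(17))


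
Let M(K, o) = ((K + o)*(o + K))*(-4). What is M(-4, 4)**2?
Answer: 0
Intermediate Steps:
M(K, o) = -4*(K + o)**2 (M(K, o) = ((K + o)*(K + o))*(-4) = (K + o)**2*(-4) = -4*(K + o)**2)
M(-4, 4)**2 = (-4*(-4 + 4)**2)**2 = (-4*0**2)**2 = (-4*0)**2 = 0**2 = 0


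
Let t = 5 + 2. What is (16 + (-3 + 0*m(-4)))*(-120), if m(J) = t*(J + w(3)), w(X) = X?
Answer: -1560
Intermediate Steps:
t = 7
m(J) = 21 + 7*J (m(J) = 7*(J + 3) = 7*(3 + J) = 21 + 7*J)
(16 + (-3 + 0*m(-4)))*(-120) = (16 + (-3 + 0*(21 + 7*(-4))))*(-120) = (16 + (-3 + 0*(21 - 28)))*(-120) = (16 + (-3 + 0*(-7)))*(-120) = (16 + (-3 + 0))*(-120) = (16 - 3)*(-120) = 13*(-120) = -1560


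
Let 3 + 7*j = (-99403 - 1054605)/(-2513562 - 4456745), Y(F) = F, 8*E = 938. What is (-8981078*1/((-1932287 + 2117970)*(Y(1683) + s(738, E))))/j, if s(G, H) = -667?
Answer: 219103047978311/1863609621302132 ≈ 0.11757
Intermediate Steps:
E = 469/4 (E = (⅛)*938 = 469/4 ≈ 117.25)
j = -19756913/48792149 (j = -3/7 + ((-99403 - 1054605)/(-2513562 - 4456745))/7 = -3/7 + (-1154008/(-6970307))/7 = -3/7 + (-1154008*(-1/6970307))/7 = -3/7 + (⅐)*(1154008/6970307) = -3/7 + 1154008/48792149 = -19756913/48792149 ≈ -0.40492)
(-8981078*1/((-1932287 + 2117970)*(Y(1683) + s(738, E))))/j = (-8981078*1/((-1932287 + 2117970)*(1683 - 667)))/(-19756913/48792149) = -8981078/(185683*1016)*(-48792149/19756913) = -8981078/188653928*(-48792149/19756913) = -8981078*1/188653928*(-48792149/19756913) = -4490539/94326964*(-48792149/19756913) = 219103047978311/1863609621302132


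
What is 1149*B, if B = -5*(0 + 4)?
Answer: -22980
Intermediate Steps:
B = -20 (B = -5*4 = -20)
1149*B = 1149*(-20) = -22980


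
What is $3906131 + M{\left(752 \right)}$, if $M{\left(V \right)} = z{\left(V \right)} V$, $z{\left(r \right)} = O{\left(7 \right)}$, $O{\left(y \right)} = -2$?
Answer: $3904627$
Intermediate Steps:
$z{\left(r \right)} = -2$
$M{\left(V \right)} = - 2 V$
$3906131 + M{\left(752 \right)} = 3906131 - 1504 = 3904627$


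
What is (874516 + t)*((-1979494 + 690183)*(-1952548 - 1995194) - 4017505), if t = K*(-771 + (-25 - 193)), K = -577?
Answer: 7355712465006800433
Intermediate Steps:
t = 570653 (t = -577*(-771 + (-25 - 193)) = -577*(-771 - 218) = -577*(-989) = 570653)
(874516 + t)*((-1979494 + 690183)*(-1952548 - 1995194) - 4017505) = (874516 + 570653)*((-1979494 + 690183)*(-1952548 - 1995194) - 4017505) = 1445169*(-1289311*(-3947742) - 4017505) = 1445169*(5089867185762 - 4017505) = 1445169*5089863168257 = 7355712465006800433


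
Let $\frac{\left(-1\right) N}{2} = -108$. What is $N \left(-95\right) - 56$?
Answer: $-20576$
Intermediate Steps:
$N = 216$ ($N = \left(-2\right) \left(-108\right) = 216$)
$N \left(-95\right) - 56 = 216 \left(-95\right) - 56 = -20520 - 56 = -20576$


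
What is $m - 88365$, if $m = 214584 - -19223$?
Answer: $145442$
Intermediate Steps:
$m = 233807$ ($m = 214584 + 19223 = 233807$)
$m - 88365 = 233807 - 88365 = 145442$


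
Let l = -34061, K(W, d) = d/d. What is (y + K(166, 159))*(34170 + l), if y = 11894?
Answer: 1296555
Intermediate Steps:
K(W, d) = 1
(y + K(166, 159))*(34170 + l) = (11894 + 1)*(34170 - 34061) = 11895*109 = 1296555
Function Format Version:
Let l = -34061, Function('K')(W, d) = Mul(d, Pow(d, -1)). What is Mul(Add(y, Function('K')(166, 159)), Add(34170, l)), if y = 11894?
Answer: 1296555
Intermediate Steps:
Function('K')(W, d) = 1
Mul(Add(y, Function('K')(166, 159)), Add(34170, l)) = Mul(Add(11894, 1), Add(34170, -34061)) = Mul(11895, 109) = 1296555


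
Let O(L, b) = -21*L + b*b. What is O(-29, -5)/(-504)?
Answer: -317/252 ≈ -1.2579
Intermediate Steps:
O(L, b) = b² - 21*L (O(L, b) = -21*L + b² = b² - 21*L)
O(-29, -5)/(-504) = ((-5)² - 21*(-29))/(-504) = (25 + 609)*(-1/504) = 634*(-1/504) = -317/252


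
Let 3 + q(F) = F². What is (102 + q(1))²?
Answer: 10000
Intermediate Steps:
q(F) = -3 + F²
(102 + q(1))² = (102 + (-3 + 1²))² = (102 + (-3 + 1))² = (102 - 2)² = 100² = 10000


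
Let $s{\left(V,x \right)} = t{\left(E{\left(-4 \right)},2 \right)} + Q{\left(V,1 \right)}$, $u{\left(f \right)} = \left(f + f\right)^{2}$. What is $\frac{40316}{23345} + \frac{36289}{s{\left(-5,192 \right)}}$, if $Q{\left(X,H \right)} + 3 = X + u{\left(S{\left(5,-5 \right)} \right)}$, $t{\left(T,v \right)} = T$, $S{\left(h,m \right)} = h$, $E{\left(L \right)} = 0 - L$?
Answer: $\frac{851037041}{2241120} \approx 379.74$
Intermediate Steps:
$E{\left(L \right)} = - L$
$u{\left(f \right)} = 4 f^{2}$ ($u{\left(f \right)} = \left(2 f\right)^{2} = 4 f^{2}$)
$Q{\left(X,H \right)} = 97 + X$ ($Q{\left(X,H \right)} = -3 + \left(X + 4 \cdot 5^{2}\right) = -3 + \left(X + 4 \cdot 25\right) = -3 + \left(X + 100\right) = -3 + \left(100 + X\right) = 97 + X$)
$s{\left(V,x \right)} = 101 + V$ ($s{\left(V,x \right)} = \left(-1\right) \left(-4\right) + \left(97 + V\right) = 4 + \left(97 + V\right) = 101 + V$)
$\frac{40316}{23345} + \frac{36289}{s{\left(-5,192 \right)}} = \frac{40316}{23345} + \frac{36289}{101 - 5} = 40316 \cdot \frac{1}{23345} + \frac{36289}{96} = \frac{40316}{23345} + 36289 \cdot \frac{1}{96} = \frac{40316}{23345} + \frac{36289}{96} = \frac{851037041}{2241120}$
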